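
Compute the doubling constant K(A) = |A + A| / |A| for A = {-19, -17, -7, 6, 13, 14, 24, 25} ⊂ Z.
K = |A + A| / |A| = 33/8

Enumerate A + A = {a + b : a, b ∈ A}. With |A| = 8, there are |A|^2 = 64 ordered sum pairs; collecting distinct values, A + A = {-38, -36, -34, -26, -24, -14, -13, -11, -6, -5, -4, -3, -1, 5, 6, 7, 8, 12, 17, 18, 19, 20, 26, 27, 28, 30, 31, 37, 38, 39, 48, 49, 50}, so |A + A| = 33. Thus K = 33/8. For comparison, the minimum possible |A + A| over all 8-element sets is 2·8 − 1 = 15 (so min K = 15/8), attained only by arithmetic progressions.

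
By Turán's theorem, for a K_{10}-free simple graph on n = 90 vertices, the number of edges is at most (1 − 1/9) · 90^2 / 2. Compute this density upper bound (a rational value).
Turán density bound = (8/9) · 90^2/2 = 3600

Turán's theorem: ex(n, K_{r+1}) is achieved by the complete r-partite Turán graph T(n, r) with parts as balanced as possible, and is at most (1 − 1/r) · n^2/2. For r = 9, n = 90: the density bound is (8/9) · 8100/2 = 3600. Since 9 ∣ 90, the Turán graph T(90, 9) has parts of equal size 10, and its edge count e(T(90, 9)) = 3600 attains the density bound exactly.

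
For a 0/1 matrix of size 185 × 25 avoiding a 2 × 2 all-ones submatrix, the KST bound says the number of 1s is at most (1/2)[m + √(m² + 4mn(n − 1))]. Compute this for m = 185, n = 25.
z(185, 25; 2, 2) ≤ (1/2)[185 + √(185² + 4·185·25·24)] = (1/2)[185 + √478225] = 438.2691

Kővári–Sós–Turán: let r_1, ..., r_185 be the row sums and z = Σ r_i the total number of 1s. Each pair of columns can share at most one row with both entries 1 (else a 2×2 all-ones block appears), so Σ_i C(r_i, 2) ≤ C(25, 2) = 300. By convexity Σ_i C(r_i, 2) ≥ 185·C(z/185, 2) = z(z − 185)/(2·185), giving z² − 185z − 185·25·24 ≤ 0 and hence z ≤ (1/2)[185 + √(34225 + 4·111000)] = (1/2)[185 + √478225] ≈ (1/2)(185 + 691.5381) = 438.2691.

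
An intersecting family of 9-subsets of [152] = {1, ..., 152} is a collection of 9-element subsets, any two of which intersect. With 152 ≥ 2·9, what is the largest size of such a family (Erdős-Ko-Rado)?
max |F| = C(151, 8) = 5551321138650

The Erdős-Ko-Rado theorem states: for n ≥ 2k, an intersecting family of k-subsets of an n-element set has size at most C(n − 1, k − 1), with equality for 'star' families {A ⊆ [n] : |A| = k, i ∈ A} (fix an element i). For n = 152, k = 9: C(151, 8) = 5551321138650.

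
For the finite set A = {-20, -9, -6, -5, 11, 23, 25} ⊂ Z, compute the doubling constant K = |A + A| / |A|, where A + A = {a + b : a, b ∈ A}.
K = |A + A| / |A| = 27/7

Enumerate A + A = {a + b : a, b ∈ A}. With |A| = 7, there are |A|^2 = 49 ordered sum pairs; collecting distinct values, A + A = {-40, -29, -26, -25, -18, -15, -14, -12, -11, -10, -9, 2, 3, 5, 6, 14, 16, 17, 18, 19, 20, 22, 34, 36, 46, 48, 50}, so |A + A| = 27. Thus K = 27/7. For comparison, the minimum possible |A + A| over all 7-element sets is 2·7 − 1 = 13 (so min K = 13/7), attained only by arithmetic progressions.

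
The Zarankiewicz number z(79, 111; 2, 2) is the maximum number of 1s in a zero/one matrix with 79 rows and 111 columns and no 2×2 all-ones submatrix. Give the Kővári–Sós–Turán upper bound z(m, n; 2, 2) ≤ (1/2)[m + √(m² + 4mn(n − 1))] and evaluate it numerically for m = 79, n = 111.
z(79, 111; 2, 2) ≤ (1/2)[79 + √(79² + 4·79·111·110)] = (1/2)[79 + √3864601] = 1022.4294

Kővári–Sós–Turán: let r_1, ..., r_79 be the row sums and z = Σ r_i the total number of 1s. Each pair of columns can share at most one row with both entries 1 (else a 2×2 all-ones block appears), so Σ_i C(r_i, 2) ≤ C(111, 2) = 6105. By convexity Σ_i C(r_i, 2) ≥ 79·C(z/79, 2) = z(z − 79)/(2·79), giving z² − 79z − 79·111·110 ≤ 0 and hence z ≤ (1/2)[79 + √(6241 + 4·964590)] = (1/2)[79 + √3864601] ≈ (1/2)(79 + 1965.8588) = 1022.4294.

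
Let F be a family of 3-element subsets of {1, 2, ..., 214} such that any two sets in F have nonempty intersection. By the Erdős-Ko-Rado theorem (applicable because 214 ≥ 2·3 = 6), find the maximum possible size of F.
max |F| = C(213, 2) = 22578

Erdős-Ko-Rado (1961): when n ≥ 2k, max |F| = C(n−1, k−1). The bound is attained by the star {A : i ∈ A} for any fixed i ∈ [n]. Here C(214−1, 3−1) = C(213, 2) = 22578.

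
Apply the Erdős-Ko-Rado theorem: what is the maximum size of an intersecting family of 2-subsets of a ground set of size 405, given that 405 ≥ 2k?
max |F| = C(404, 1) = 404

The Erdős-Ko-Rado theorem states: for n ≥ 2k, an intersecting family of k-subsets of an n-element set has size at most C(n − 1, k − 1), with equality for 'star' families {A ⊆ [n] : |A| = k, i ∈ A} (fix an element i). For n = 405, k = 2: C(404, 1) = 404.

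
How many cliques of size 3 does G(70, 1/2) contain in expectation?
E[# K_3] = C(70, 3) · (1/2)^C(3, 2) = 54740 / 2^3 = 13685/2 = 6842.5

For each 3-subset S of vertices (there are C(70, 3) = 54740 such S), let X_S = 1 if S induces a K_3 (all C(3, 2) = 3 edges present). Then P(X_S = 1) = (1/2)^3 = 1/8. By linearity of expectation, E[# K_3] = C(70, 3) · (1/2)^3 = 54740 / 8 = 13685/2 = 6842.5.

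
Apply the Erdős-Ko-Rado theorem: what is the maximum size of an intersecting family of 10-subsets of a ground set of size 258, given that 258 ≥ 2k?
max |F| = C(257, 9) = 11698174409548000

Erdős-Ko-Rado (1961): when n ≥ 2k, max |F| = C(n−1, k−1). The bound is attained by the star {A : i ∈ A} for any fixed i ∈ [n]. Here C(258−1, 10−1) = C(257, 9) = 11698174409548000.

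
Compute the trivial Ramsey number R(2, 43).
R(2, 43) = 43

R(2, k) = k for all k ≥ 2: in a 2-colouring of K_k, either some edge is red (a red K_2) or all edges are blue (a blue K_k). And K_{42} coloured all-blue has no blue K_43, so R(2, 43) > 42. Hence R(2, 43) = 43.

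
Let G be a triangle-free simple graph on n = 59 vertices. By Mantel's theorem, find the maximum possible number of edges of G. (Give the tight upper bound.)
ex(59, K_3) = ⌊59^2/4⌋ = 870

Mantel (1907): a triangle-free graph on n vertices has at most ⌊n^2/4⌋ edges, with equality for the complete bipartite graph K_{⌊n/2⌋, ⌈n/2⌉}. For n = 59: ⌊59^2/4⌋ = ⌊3481/4⌋ = 870. The extremal graph is K_{29, 30}, which has 29·30 = 870 edges.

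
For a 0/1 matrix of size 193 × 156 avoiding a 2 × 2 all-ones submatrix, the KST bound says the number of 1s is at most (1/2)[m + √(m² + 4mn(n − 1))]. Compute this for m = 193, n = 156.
z(193, 156; 2, 2) ≤ (1/2)[193 + √(193² + 4·193·156·155)] = (1/2)[193 + √18704209] = 2258.9181

Kővári–Sós–Turán: let r_1, ..., r_193 be the row sums and z = Σ r_i the total number of 1s. Each pair of columns can share at most one row with both entries 1 (else a 2×2 all-ones block appears), so Σ_i C(r_i, 2) ≤ C(156, 2) = 12090. By convexity Σ_i C(r_i, 2) ≥ 193·C(z/193, 2) = z(z − 193)/(2·193), giving z² − 193z − 193·156·155 ≤ 0 and hence z ≤ (1/2)[193 + √(37249 + 4·4666740)] = (1/2)[193 + √18704209] ≈ (1/2)(193 + 4324.8363) = 2258.9181.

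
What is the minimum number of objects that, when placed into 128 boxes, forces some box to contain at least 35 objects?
n = (35 − 1)·128 + 1 = 4353

By the generalised pigeonhole principle, to guarantee some box contains ≥ r objects we need more than (r − 1) · k objects total. Threshold: n = (r − 1) · k + 1. With r = 35 and k = 128: n = 34 · 128 + 1 = 4352 + 1 = 4353. For n = 4352 = 34 · 128, we can put exactly 34 objects in every box, avoiding 35 in any single one — so 4353 is tight.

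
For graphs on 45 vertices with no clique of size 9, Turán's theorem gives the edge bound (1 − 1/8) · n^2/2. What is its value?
Turán density bound = (7/8) · 45^2/2 = 14175/16 ≈ 885.9375

Turán's theorem: ex(n, K_{r+1}) is achieved by the complete r-partite Turán graph T(n, r) with parts as balanced as possible, and is at most (1 − 1/r) · n^2/2. For r = 8, n = 45: the density bound is (7/8) · 2025/2 = 14175/16 ≈ 885.9375. The integer-valued extremum is e(T(45, 8)) = 885, which is strictly less than the density bound 14175/16 since 8 ∤ 45 (the parts of T(45, 8) cannot all be equal).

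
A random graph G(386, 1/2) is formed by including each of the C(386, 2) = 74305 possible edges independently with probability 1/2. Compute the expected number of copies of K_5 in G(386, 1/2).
E[# K_5] = C(386, 5) · (1/2)^C(5, 2) = 69576110912 / 2^10 = 1087126733/16 = 67945420.8125

For each 5-subset S of vertices (there are C(386, 5) = 69576110912 such S), let X_S = 1 if S induces a K_5 (all C(5, 2) = 10 edges present). Then P(X_S = 1) = (1/2)^10 = 1/1024. By linearity of expectation, E[# K_5] = C(386, 5) · (1/2)^10 = 69576110912 / 1024 = 1087126733/16 = 67945420.8125.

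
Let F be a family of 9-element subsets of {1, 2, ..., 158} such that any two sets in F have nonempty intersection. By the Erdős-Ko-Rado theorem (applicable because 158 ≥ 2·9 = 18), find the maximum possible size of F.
max |F| = C(157, 8) = 7637643295425

Erdős-Ko-Rado (1961): when n ≥ 2k, max |F| = C(n−1, k−1). The bound is attained by the star {A : i ∈ A} for any fixed i ∈ [n]. Here C(158−1, 9−1) = C(157, 8) = 7637643295425.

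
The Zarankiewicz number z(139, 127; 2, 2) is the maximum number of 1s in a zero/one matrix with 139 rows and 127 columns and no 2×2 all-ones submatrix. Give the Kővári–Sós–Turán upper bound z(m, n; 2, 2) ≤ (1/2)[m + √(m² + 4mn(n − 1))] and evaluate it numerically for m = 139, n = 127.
z(139, 127; 2, 2) ≤ (1/2)[139 + √(139² + 4·139·127·126)] = (1/2)[139 + √8916433] = 1562.5198

Kővári–Sós–Turán: let r_1, ..., r_139 be the row sums and z = Σ r_i the total number of 1s. Each pair of columns can share at most one row with both entries 1 (else a 2×2 all-ones block appears), so Σ_i C(r_i, 2) ≤ C(127, 2) = 8001. By convexity Σ_i C(r_i, 2) ≥ 139·C(z/139, 2) = z(z − 139)/(2·139), giving z² − 139z − 139·127·126 ≤ 0 and hence z ≤ (1/2)[139 + √(19321 + 4·2224278)] = (1/2)[139 + √8916433] ≈ (1/2)(139 + 2986.0397) = 1562.5198.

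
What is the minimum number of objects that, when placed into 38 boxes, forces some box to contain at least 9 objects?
n = (9 − 1)·38 + 1 = 305

By the generalised pigeonhole principle, to guarantee some box contains ≥ r objects we need more than (r − 1) · k objects total. Threshold: n = (r − 1) · k + 1. With r = 9 and k = 38: n = 8 · 38 + 1 = 304 + 1 = 305. For n = 304 = 8 · 38, we can put exactly 8 objects in every box, avoiding 9 in any single one — so 305 is tight.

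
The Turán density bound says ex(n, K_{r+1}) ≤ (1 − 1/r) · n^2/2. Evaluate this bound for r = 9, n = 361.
Turán density bound = (8/9) · 361^2/2 = 521284/9 ≈ 57920.4444

Turán's theorem: ex(n, K_{r+1}) is achieved by the complete r-partite Turán graph T(n, r) with parts as balanced as possible, and is at most (1 − 1/r) · n^2/2. For r = 9, n = 361: the density bound is (8/9) · 130321/2 = 521284/9 ≈ 57920.4444. The integer-valued extremum is e(T(361, 9)) = 57920, which is strictly less than the density bound 521284/9 since 9 ∤ 361 (the parts of T(361, 9) cannot all be equal).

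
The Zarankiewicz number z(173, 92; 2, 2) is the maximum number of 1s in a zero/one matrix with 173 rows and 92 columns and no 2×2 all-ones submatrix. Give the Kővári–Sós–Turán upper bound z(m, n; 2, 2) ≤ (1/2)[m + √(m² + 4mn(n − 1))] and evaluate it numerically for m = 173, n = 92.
z(173, 92; 2, 2) ≤ (1/2)[173 + √(173² + 4·173·92·91)] = (1/2)[173 + √5823353] = 1293.0812

Kővári–Sós–Turán: let r_1, ..., r_173 be the row sums and z = Σ r_i the total number of 1s. Each pair of columns can share at most one row with both entries 1 (else a 2×2 all-ones block appears), so Σ_i C(r_i, 2) ≤ C(92, 2) = 4186. By convexity Σ_i C(r_i, 2) ≥ 173·C(z/173, 2) = z(z − 173)/(2·173), giving z² − 173z − 173·92·91 ≤ 0 and hence z ≤ (1/2)[173 + √(29929 + 4·1448356)] = (1/2)[173 + √5823353] ≈ (1/2)(173 + 2413.1624) = 1293.0812.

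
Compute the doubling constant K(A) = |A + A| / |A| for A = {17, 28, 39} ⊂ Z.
K = |A + A| / |A| = 5/3

Enumerate A + A = {a + b : a, b ∈ A}. With |A| = 3, there are |A|^2 = 9 ordered sum pairs; collecting distinct values, A + A = {34, 45, 56, 67, 78}, so |A + A| = 5. Thus K = 5/3. Here |A + A| = 2|A| − 1 = 5, the minimum possible — so K = 5/3 is minimal, which holds iff A is an arithmetic progression.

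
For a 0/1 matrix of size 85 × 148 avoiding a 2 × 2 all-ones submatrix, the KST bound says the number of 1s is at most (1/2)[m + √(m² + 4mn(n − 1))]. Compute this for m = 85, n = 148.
z(85, 148; 2, 2) ≤ (1/2)[85 + √(85² + 4·85·148·147)] = (1/2)[85 + √7404265] = 1403.039

Kővári–Sós–Turán: let r_1, ..., r_85 be the row sums and z = Σ r_i the total number of 1s. Each pair of columns can share at most one row with both entries 1 (else a 2×2 all-ones block appears), so Σ_i C(r_i, 2) ≤ C(148, 2) = 10878. By convexity Σ_i C(r_i, 2) ≥ 85·C(z/85, 2) = z(z − 85)/(2·85), giving z² − 85z − 85·148·147 ≤ 0 and hence z ≤ (1/2)[85 + √(7225 + 4·1849260)] = (1/2)[85 + √7404265] ≈ (1/2)(85 + 2721.0779) = 1403.039.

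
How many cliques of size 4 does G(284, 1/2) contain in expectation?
E[# K_4] = C(284, 4) · (1/2)^C(4, 2) = 265368251 / 2^6 = 4146378.921875

For each 4-subset S of vertices (there are C(284, 4) = 265368251 such S), let X_S = 1 if S induces a K_4 (all C(4, 2) = 6 edges present). Then P(X_S = 1) = (1/2)^6 = 1/64. By linearity of expectation, E[# K_4] = C(284, 4) · (1/2)^6 = 265368251 / 64 = 4146378.921875.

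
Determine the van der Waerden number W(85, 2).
W(85, 2) = 85 + 1 = 86

A 2-term AP is any pair of integers, so a monochromatic 2-AP exists iff some colour is used at least twice. With 85 colours, the colouring i ↦ i on {1, ..., 85} uses each colour once, avoiding any monochromatic pair, so W(85, 2) > 85. For {1, ..., 86}, pigeonhole forces two integers of the same colour, which form a monochromatic 2-AP. Hence W(85, 2) = 86.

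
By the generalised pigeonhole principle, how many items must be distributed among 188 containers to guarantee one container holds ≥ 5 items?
n = (5 − 1)·188 + 1 = 753

By the generalised pigeonhole principle, to guarantee some box contains ≥ r objects we need more than (r − 1) · k objects total. Threshold: n = (r − 1) · k + 1. With r = 5 and k = 188: n = 4 · 188 + 1 = 752 + 1 = 753. For n = 752 = 4 · 188, we can put exactly 4 objects in every box, avoiding 5 in any single one — so 753 is tight.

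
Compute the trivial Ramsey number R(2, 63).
R(2, 63) = 63

R(2, k) = k for all k ≥ 2: in a 2-colouring of K_k, either some edge is red (a red K_2) or all edges are blue (a blue K_k). And K_{62} coloured all-blue has no blue K_63, so R(2, 63) > 62. Hence R(2, 63) = 63.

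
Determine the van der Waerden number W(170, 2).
W(170, 2) = 170 + 1 = 171

A 2-term AP is any pair of integers, so a monochromatic 2-AP exists iff some colour is used at least twice. With 170 colours, the colouring i ↦ i on {1, ..., 170} uses each colour once, avoiding any monochromatic pair, so W(170, 2) > 170. For {1, ..., 171}, pigeonhole forces two integers of the same colour, which form a monochromatic 2-AP. Hence W(170, 2) = 171.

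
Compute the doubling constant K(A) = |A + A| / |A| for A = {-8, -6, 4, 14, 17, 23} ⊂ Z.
K = |A + A| / |A| = 20/6 = 10/3

Enumerate A + A = {a + b : a, b ∈ A}. With |A| = 6, there are |A|^2 = 36 ordered sum pairs; collecting distinct values, A + A = {-16, -14, -12, -4, -2, 6, 8, 9, 11, 15, 17, 18, 21, 27, 28, 31, 34, 37, 40, 46}, so |A + A| = 20. Thus K = 20/6 = 10/3. For comparison, the minimum possible |A + A| over all 6-element sets is 2·6 − 1 = 11 (so min K = 11/6), attained only by arithmetic progressions.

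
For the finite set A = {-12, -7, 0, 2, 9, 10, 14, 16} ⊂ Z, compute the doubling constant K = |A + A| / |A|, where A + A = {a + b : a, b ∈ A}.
K = |A + A| / |A| = 30/8 = 15/4

Enumerate A + A = {a + b : a, b ∈ A}. With |A| = 8, there are |A|^2 = 64 ordered sum pairs; collecting distinct values, A + A = {-24, -19, -14, -12, -10, -7, -5, -3, -2, 0, 2, 3, 4, 7, 9, 10, 11, 12, 14, 16, 18, 19, 20, 23, 24, 25, 26, 28, 30, 32}, so |A + A| = 30. Thus K = 30/8 = 15/4. For comparison, the minimum possible |A + A| over all 8-element sets is 2·8 − 1 = 15 (so min K = 15/8), attained only by arithmetic progressions.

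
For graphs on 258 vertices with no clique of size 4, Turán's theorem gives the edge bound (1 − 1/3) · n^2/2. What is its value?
Turán density bound = (2/3) · 258^2/2 = 22188

Turán's theorem: ex(n, K_{r+1}) is achieved by the complete r-partite Turán graph T(n, r) with parts as balanced as possible, and is at most (1 − 1/r) · n^2/2. For r = 3, n = 258: the density bound is (2/3) · 66564/2 = 22188. Since 3 ∣ 258, the Turán graph T(258, 3) has parts of equal size 86, and its edge count e(T(258, 3)) = 22188 attains the density bound exactly.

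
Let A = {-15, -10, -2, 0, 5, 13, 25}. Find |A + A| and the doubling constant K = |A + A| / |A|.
K = |A + A| / |A| = 24/7

Enumerate A + A = {a + b : a, b ∈ A}. With |A| = 7, there are |A|^2 = 49 ordered sum pairs; collecting distinct values, A + A = {-30, -25, -20, -17, -15, -12, -10, -5, -4, -2, 0, 3, 5, 10, 11, 13, 15, 18, 23, 25, 26, 30, 38, 50}, so |A + A| = 24. Thus K = 24/7. For comparison, the minimum possible |A + A| over all 7-element sets is 2·7 − 1 = 13 (so min K = 13/7), attained only by arithmetic progressions.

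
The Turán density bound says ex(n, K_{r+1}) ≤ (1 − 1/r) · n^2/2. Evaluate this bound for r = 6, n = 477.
Turán density bound = (5/6) · 477^2/2 = 379215/4 ≈ 94803.75

Turán's theorem: ex(n, K_{r+1}) is achieved by the complete r-partite Turán graph T(n, r) with parts as balanced as possible, and is at most (1 − 1/r) · n^2/2. For r = 6, n = 477: the density bound is (5/6) · 227529/2 = 379215/4 ≈ 94803.75. The integer-valued extremum is e(T(477, 6)) = 94803, which is strictly less than the density bound 379215/4 since 6 ∤ 477 (the parts of T(477, 6) cannot all be equal).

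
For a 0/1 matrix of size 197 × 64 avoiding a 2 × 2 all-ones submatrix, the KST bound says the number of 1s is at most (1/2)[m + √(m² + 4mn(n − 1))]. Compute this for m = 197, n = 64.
z(197, 64; 2, 2) ≤ (1/2)[197 + √(197² + 4·197·64·63)] = (1/2)[197 + √3216025] = 995.164

Kővári–Sós–Turán: let r_1, ..., r_197 be the row sums and z = Σ r_i the total number of 1s. Each pair of columns can share at most one row with both entries 1 (else a 2×2 all-ones block appears), so Σ_i C(r_i, 2) ≤ C(64, 2) = 2016. By convexity Σ_i C(r_i, 2) ≥ 197·C(z/197, 2) = z(z − 197)/(2·197), giving z² − 197z − 197·64·63 ≤ 0 and hence z ≤ (1/2)[197 + √(38809 + 4·794304)] = (1/2)[197 + √3216025] ≈ (1/2)(197 + 1793.3279) = 995.164.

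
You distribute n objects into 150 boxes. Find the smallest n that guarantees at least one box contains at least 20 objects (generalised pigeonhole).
n = (20 − 1)·150 + 1 = 2851

By the generalised pigeonhole principle, to guarantee some box contains ≥ r objects we need more than (r − 1) · k objects total. Threshold: n = (r − 1) · k + 1. With r = 20 and k = 150: n = 19 · 150 + 1 = 2850 + 1 = 2851. For n = 2850 = 19 · 150, we can put exactly 19 objects in every box, avoiding 20 in any single one — so 2851 is tight.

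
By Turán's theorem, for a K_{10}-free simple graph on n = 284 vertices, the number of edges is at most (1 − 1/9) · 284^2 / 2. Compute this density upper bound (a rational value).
Turán density bound = (8/9) · 284^2/2 = 322624/9 ≈ 35847.1111

Turán's theorem: ex(n, K_{r+1}) is achieved by the complete r-partite Turán graph T(n, r) with parts as balanced as possible, and is at most (1 − 1/r) · n^2/2. For r = 9, n = 284: the density bound is (8/9) · 80656/2 = 322624/9 ≈ 35847.1111. The integer-valued extremum is e(T(284, 9)) = 35846, which is strictly less than the density bound 322624/9 since 9 ∤ 284 (the parts of T(284, 9) cannot all be equal).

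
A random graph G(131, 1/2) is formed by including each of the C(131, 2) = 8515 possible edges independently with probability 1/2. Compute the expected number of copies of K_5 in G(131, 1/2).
E[# K_5] = C(131, 5) · (1/2)^C(5, 2) = 297602656 / 2^10 = 9300083/32 = 290627.59375

For each 5-subset S of vertices (there are C(131, 5) = 297602656 such S), let X_S = 1 if S induces a K_5 (all C(5, 2) = 10 edges present). Then P(X_S = 1) = (1/2)^10 = 1/1024. By linearity of expectation, E[# K_5] = C(131, 5) · (1/2)^10 = 297602656 / 1024 = 9300083/32 = 290627.59375.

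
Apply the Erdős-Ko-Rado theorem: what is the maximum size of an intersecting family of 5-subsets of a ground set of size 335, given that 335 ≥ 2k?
max |F| = C(334, 4) = 509267001

Erdős-Ko-Rado (1961): when n ≥ 2k, max |F| = C(n−1, k−1). The bound is attained by the star {A : i ∈ A} for any fixed i ∈ [n]. Here C(335−1, 5−1) = C(334, 4) = 509267001.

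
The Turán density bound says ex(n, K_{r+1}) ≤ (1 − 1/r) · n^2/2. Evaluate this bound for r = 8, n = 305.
Turán density bound = (7/8) · 305^2/2 = 651175/16 ≈ 40698.4375

Turán's theorem: ex(n, K_{r+1}) is achieved by the complete r-partite Turán graph T(n, r) with parts as balanced as possible, and is at most (1 − 1/r) · n^2/2. For r = 8, n = 305: the density bound is (7/8) · 93025/2 = 651175/16 ≈ 40698.4375. The integer-valued extremum is e(T(305, 8)) = 40698, which is strictly less than the density bound 651175/16 since 8 ∤ 305 (the parts of T(305, 8) cannot all be equal).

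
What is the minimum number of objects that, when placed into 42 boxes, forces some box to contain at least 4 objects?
n = (4 − 1)·42 + 1 = 127

By the generalised pigeonhole principle, to guarantee some box contains ≥ r objects we need more than (r − 1) · k objects total. Threshold: n = (r − 1) · k + 1. With r = 4 and k = 42: n = 3 · 42 + 1 = 126 + 1 = 127. For n = 126 = 3 · 42, we can put exactly 3 objects in every box, avoiding 4 in any single one — so 127 is tight.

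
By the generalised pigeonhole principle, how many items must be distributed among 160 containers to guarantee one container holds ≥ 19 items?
n = (19 − 1)·160 + 1 = 2881

By the generalised pigeonhole principle, to guarantee some box contains ≥ r objects we need more than (r − 1) · k objects total. Threshold: n = (r − 1) · k + 1. With r = 19 and k = 160: n = 18 · 160 + 1 = 2880 + 1 = 2881. For n = 2880 = 18 · 160, we can put exactly 18 objects in every box, avoiding 19 in any single one — so 2881 is tight.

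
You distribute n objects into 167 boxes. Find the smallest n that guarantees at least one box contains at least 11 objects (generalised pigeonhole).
n = (11 − 1)·167 + 1 = 1671

By the generalised pigeonhole principle, to guarantee some box contains ≥ r objects we need more than (r − 1) · k objects total. Threshold: n = (r − 1) · k + 1. With r = 11 and k = 167: n = 10 · 167 + 1 = 1670 + 1 = 1671. For n = 1670 = 10 · 167, we can put exactly 10 objects in every box, avoiding 11 in any single one — so 1671 is tight.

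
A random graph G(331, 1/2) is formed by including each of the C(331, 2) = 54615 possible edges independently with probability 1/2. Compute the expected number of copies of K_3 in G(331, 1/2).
E[# K_3] = C(331, 3) · (1/2)^C(3, 2) = 5989445 / 2^3 = 748680.625

For each 3-subset S of vertices (there are C(331, 3) = 5989445 such S), let X_S = 1 if S induces a K_3 (all C(3, 2) = 3 edges present). Then P(X_S = 1) = (1/2)^3 = 1/8. By linearity of expectation, E[# K_3] = C(331, 3) · (1/2)^3 = 5989445 / 8 = 748680.625.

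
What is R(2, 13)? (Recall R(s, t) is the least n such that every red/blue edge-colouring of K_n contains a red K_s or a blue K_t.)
R(2, 13) = 13

R(2, k) = k for all k ≥ 2: in a 2-colouring of K_k, either some edge is red (a red K_2) or all edges are blue (a blue K_k). And K_{12} coloured all-blue has no blue K_13, so R(2, 13) > 12. Hence R(2, 13) = 13.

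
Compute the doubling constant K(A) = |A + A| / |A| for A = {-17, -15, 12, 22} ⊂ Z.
K = |A + A| / |A| = 10/4 = 5/2

Enumerate A + A = {a + b : a, b ∈ A}. With |A| = 4, there are |A|^2 = 16 ordered sum pairs; collecting distinct values, A + A = {-34, -32, -30, -5, -3, 5, 7, 24, 34, 44}, so |A + A| = 10. Thus K = 10/4 = 5/2. For comparison, the minimum possible |A + A| over all 4-element sets is 2·4 − 1 = 7 (so min K = 7/4), attained only by arithmetic progressions.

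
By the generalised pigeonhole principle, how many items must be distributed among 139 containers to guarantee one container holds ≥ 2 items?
n = (2 − 1)·139 + 1 = 140

By the generalised pigeonhole principle, to guarantee some box contains ≥ r objects we need more than (r − 1) · k objects total. Threshold: n = (r − 1) · k + 1. With r = 2 and k = 139: n = 1 · 139 + 1 = 139 + 1 = 140. For n = 139 = 1 · 139, we can put exactly 1 objects in every box, avoiding 2 in any single one — so 140 is tight.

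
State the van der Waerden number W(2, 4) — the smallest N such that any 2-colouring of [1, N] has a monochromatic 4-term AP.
W(2, 4) = 35

This is a classical value, W(2, 4) = 35, established by combining an explicit 2-colouring of {1, ..., 34} with no monochromatic 4-AP (giving the lower bound W(2, 4) > 34) and a finite case analysis / exhaustive computer search showing every 2-colouring of {1, ..., 35} has such an AP.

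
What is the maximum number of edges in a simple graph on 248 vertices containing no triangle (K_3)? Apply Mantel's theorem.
ex(248, K_3) = ⌊248^2/4⌋ = 15376

Mantel (1907): a triangle-free graph on n vertices has at most ⌊n^2/4⌋ edges, with equality for the complete bipartite graph K_{⌊n/2⌋, ⌈n/2⌉}. For n = 248: ⌊248^2/4⌋ = ⌊61504/4⌋ = 15376. The extremal graph is K_{124, 124}, which has 124·124 = 15376 edges.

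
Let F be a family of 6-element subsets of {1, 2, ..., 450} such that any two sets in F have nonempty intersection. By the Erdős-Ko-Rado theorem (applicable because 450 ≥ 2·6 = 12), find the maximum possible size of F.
max |F| = C(449, 5) = 148711824464

Erdős-Ko-Rado (1961): when n ≥ 2k, max |F| = C(n−1, k−1). The bound is attained by the star {A : i ∈ A} for any fixed i ∈ [n]. Here C(450−1, 6−1) = C(449, 5) = 148711824464.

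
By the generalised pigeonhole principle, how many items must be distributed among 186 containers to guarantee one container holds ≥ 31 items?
n = (31 − 1)·186 + 1 = 5581

By the generalised pigeonhole principle, to guarantee some box contains ≥ r objects we need more than (r − 1) · k objects total. Threshold: n = (r − 1) · k + 1. With r = 31 and k = 186: n = 30 · 186 + 1 = 5580 + 1 = 5581. For n = 5580 = 30 · 186, we can put exactly 30 objects in every box, avoiding 31 in any single one — so 5581 is tight.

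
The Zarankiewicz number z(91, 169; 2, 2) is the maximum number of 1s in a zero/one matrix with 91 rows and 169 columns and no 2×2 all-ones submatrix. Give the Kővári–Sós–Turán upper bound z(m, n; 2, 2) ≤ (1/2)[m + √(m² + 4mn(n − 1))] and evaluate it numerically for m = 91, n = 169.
z(91, 169; 2, 2) ≤ (1/2)[91 + √(91² + 4·91·169·168)] = (1/2)[91 + √10342969] = 1653.5243

Kővári–Sós–Turán: let r_1, ..., r_91 be the row sums and z = Σ r_i the total number of 1s. Each pair of columns can share at most one row with both entries 1 (else a 2×2 all-ones block appears), so Σ_i C(r_i, 2) ≤ C(169, 2) = 14196. By convexity Σ_i C(r_i, 2) ≥ 91·C(z/91, 2) = z(z − 91)/(2·91), giving z² − 91z − 91·169·168 ≤ 0 and hence z ≤ (1/2)[91 + √(8281 + 4·2583672)] = (1/2)[91 + √10342969] ≈ (1/2)(91 + 3216.0487) = 1653.5243.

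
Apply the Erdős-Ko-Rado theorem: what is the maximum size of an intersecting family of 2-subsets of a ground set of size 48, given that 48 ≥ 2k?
max |F| = C(47, 1) = 47

The Erdős-Ko-Rado theorem states: for n ≥ 2k, an intersecting family of k-subsets of an n-element set has size at most C(n − 1, k − 1), with equality for 'star' families {A ⊆ [n] : |A| = k, i ∈ A} (fix an element i). For n = 48, k = 2: C(47, 1) = 47.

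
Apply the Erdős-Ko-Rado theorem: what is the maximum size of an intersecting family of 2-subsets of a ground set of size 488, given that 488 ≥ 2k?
max |F| = C(487, 1) = 487

The Erdős-Ko-Rado theorem states: for n ≥ 2k, an intersecting family of k-subsets of an n-element set has size at most C(n − 1, k − 1), with equality for 'star' families {A ⊆ [n] : |A| = k, i ∈ A} (fix an element i). For n = 488, k = 2: C(487, 1) = 487.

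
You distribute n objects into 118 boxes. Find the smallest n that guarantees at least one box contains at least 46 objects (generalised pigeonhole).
n = (46 − 1)·118 + 1 = 5311

By the generalised pigeonhole principle, to guarantee some box contains ≥ r objects we need more than (r − 1) · k objects total. Threshold: n = (r − 1) · k + 1. With r = 46 and k = 118: n = 45 · 118 + 1 = 5310 + 1 = 5311. For n = 5310 = 45 · 118, we can put exactly 45 objects in every box, avoiding 46 in any single one — so 5311 is tight.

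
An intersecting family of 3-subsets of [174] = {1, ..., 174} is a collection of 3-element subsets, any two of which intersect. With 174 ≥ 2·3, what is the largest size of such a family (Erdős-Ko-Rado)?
max |F| = C(173, 2) = 14878

The Erdős-Ko-Rado theorem states: for n ≥ 2k, an intersecting family of k-subsets of an n-element set has size at most C(n − 1, k − 1), with equality for 'star' families {A ⊆ [n] : |A| = k, i ∈ A} (fix an element i). For n = 174, k = 3: C(173, 2) = 14878.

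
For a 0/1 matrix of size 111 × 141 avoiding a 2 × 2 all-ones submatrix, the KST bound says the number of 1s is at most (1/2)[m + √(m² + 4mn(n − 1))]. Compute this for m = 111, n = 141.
z(111, 141; 2, 2) ≤ (1/2)[111 + √(111² + 4·111·141·140)] = (1/2)[111 + √8776881] = 1536.7901

Kővári–Sós–Turán: let r_1, ..., r_111 be the row sums and z = Σ r_i the total number of 1s. Each pair of columns can share at most one row with both entries 1 (else a 2×2 all-ones block appears), so Σ_i C(r_i, 2) ≤ C(141, 2) = 9870. By convexity Σ_i C(r_i, 2) ≥ 111·C(z/111, 2) = z(z − 111)/(2·111), giving z² − 111z − 111·141·140 ≤ 0 and hence z ≤ (1/2)[111 + √(12321 + 4·2191140)] = (1/2)[111 + √8776881] ≈ (1/2)(111 + 2962.5801) = 1536.7901.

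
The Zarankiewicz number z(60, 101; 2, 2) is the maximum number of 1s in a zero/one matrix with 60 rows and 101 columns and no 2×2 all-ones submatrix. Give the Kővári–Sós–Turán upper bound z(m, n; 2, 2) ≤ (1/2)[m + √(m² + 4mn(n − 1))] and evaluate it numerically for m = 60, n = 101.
z(60, 101; 2, 2) ≤ (1/2)[60 + √(60² + 4·60·101·100)] = (1/2)[60 + √2427600] = 809.0379

Kővári–Sós–Turán: let r_1, ..., r_60 be the row sums and z = Σ r_i the total number of 1s. Each pair of columns can share at most one row with both entries 1 (else a 2×2 all-ones block appears), so Σ_i C(r_i, 2) ≤ C(101, 2) = 5050. By convexity Σ_i C(r_i, 2) ≥ 60·C(z/60, 2) = z(z − 60)/(2·60), giving z² − 60z − 60·101·100 ≤ 0 and hence z ≤ (1/2)[60 + √(3600 + 4·606000)] = (1/2)[60 + √2427600] ≈ (1/2)(60 + 1558.0757) = 809.0379.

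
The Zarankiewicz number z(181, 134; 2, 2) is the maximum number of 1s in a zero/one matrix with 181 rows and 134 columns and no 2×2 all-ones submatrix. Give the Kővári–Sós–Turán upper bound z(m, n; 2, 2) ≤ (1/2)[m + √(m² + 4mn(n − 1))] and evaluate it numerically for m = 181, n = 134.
z(181, 134; 2, 2) ≤ (1/2)[181 + √(181² + 4·181·134·133)] = (1/2)[181 + √12935889] = 1888.8248

Kővári–Sós–Turán: let r_1, ..., r_181 be the row sums and z = Σ r_i the total number of 1s. Each pair of columns can share at most one row with both entries 1 (else a 2×2 all-ones block appears), so Σ_i C(r_i, 2) ≤ C(134, 2) = 8911. By convexity Σ_i C(r_i, 2) ≥ 181·C(z/181, 2) = z(z − 181)/(2·181), giving z² − 181z − 181·134·133 ≤ 0 and hence z ≤ (1/2)[181 + √(32761 + 4·3225782)] = (1/2)[181 + √12935889] ≈ (1/2)(181 + 3596.6497) = 1888.8248.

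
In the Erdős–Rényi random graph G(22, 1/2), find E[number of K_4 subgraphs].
E[# K_4] = C(22, 4) · (1/2)^C(4, 2) = 7315 / 2^6 = 114.296875

For each 4-subset S of vertices (there are C(22, 4) = 7315 such S), let X_S = 1 if S induces a K_4 (all C(4, 2) = 6 edges present). Then P(X_S = 1) = (1/2)^6 = 1/64. By linearity of expectation, E[# K_4] = C(22, 4) · (1/2)^6 = 7315 / 64 = 114.296875.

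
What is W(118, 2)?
W(118, 2) = 118 + 1 = 119

A 2-term AP is any pair of integers, so a monochromatic 2-AP exists iff some colour is used at least twice. With 118 colours, the colouring i ↦ i on {1, ..., 118} uses each colour once, avoiding any monochromatic pair, so W(118, 2) > 118. For {1, ..., 119}, pigeonhole forces two integers of the same colour, which form a monochromatic 2-AP. Hence W(118, 2) = 119.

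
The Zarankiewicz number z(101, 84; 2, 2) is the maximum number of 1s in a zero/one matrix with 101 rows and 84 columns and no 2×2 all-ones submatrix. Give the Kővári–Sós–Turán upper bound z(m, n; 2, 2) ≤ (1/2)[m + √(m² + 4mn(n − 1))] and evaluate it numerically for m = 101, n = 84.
z(101, 84; 2, 2) ≤ (1/2)[101 + √(101² + 4·101·84·83)] = (1/2)[101 + √2826889] = 891.1677

Kővári–Sós–Turán: let r_1, ..., r_101 be the row sums and z = Σ r_i the total number of 1s. Each pair of columns can share at most one row with both entries 1 (else a 2×2 all-ones block appears), so Σ_i C(r_i, 2) ≤ C(84, 2) = 3486. By convexity Σ_i C(r_i, 2) ≥ 101·C(z/101, 2) = z(z − 101)/(2·101), giving z² − 101z − 101·84·83 ≤ 0 and hence z ≤ (1/2)[101 + √(10201 + 4·704172)] = (1/2)[101 + √2826889] ≈ (1/2)(101 + 1681.3355) = 891.1677.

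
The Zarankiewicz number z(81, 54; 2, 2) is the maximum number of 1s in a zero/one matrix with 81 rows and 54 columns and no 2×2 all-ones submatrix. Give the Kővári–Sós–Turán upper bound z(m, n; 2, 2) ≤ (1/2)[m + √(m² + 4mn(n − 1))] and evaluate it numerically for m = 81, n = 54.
z(81, 54; 2, 2) ≤ (1/2)[81 + √(81² + 4·81·54·53)] = (1/2)[81 + √933849] = 523.6793

Kővári–Sós–Turán: let r_1, ..., r_81 be the row sums and z = Σ r_i the total number of 1s. Each pair of columns can share at most one row with both entries 1 (else a 2×2 all-ones block appears), so Σ_i C(r_i, 2) ≤ C(54, 2) = 1431. By convexity Σ_i C(r_i, 2) ≥ 81·C(z/81, 2) = z(z − 81)/(2·81), giving z² − 81z − 81·54·53 ≤ 0 and hence z ≤ (1/2)[81 + √(6561 + 4·231822)] = (1/2)[81 + √933849] ≈ (1/2)(81 + 966.3586) = 523.6793.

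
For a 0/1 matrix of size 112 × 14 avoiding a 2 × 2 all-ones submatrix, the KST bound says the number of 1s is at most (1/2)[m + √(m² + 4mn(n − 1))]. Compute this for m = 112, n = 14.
z(112, 14; 2, 2) ≤ (1/2)[112 + √(112² + 4·112·14·13)] = (1/2)[112 + √94080] = 209.3623

Kővári–Sós–Turán: let r_1, ..., r_112 be the row sums and z = Σ r_i the total number of 1s. Each pair of columns can share at most one row with both entries 1 (else a 2×2 all-ones block appears), so Σ_i C(r_i, 2) ≤ C(14, 2) = 91. By convexity Σ_i C(r_i, 2) ≥ 112·C(z/112, 2) = z(z − 112)/(2·112), giving z² − 112z − 112·14·13 ≤ 0 and hence z ≤ (1/2)[112 + √(12544 + 4·20384)] = (1/2)[112 + √94080] ≈ (1/2)(112 + 306.7246) = 209.3623.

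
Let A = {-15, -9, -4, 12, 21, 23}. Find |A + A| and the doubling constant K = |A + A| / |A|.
K = |A + A| / |A| = 20/6 = 10/3

Enumerate A + A = {a + b : a, b ∈ A}. With |A| = 6, there are |A|^2 = 36 ordered sum pairs; collecting distinct values, A + A = {-30, -24, -19, -18, -13, -8, -3, 3, 6, 8, 12, 14, 17, 19, 24, 33, 35, 42, 44, 46}, so |A + A| = 20. Thus K = 20/6 = 10/3. For comparison, the minimum possible |A + A| over all 6-element sets is 2·6 − 1 = 11 (so min K = 11/6), attained only by arithmetic progressions.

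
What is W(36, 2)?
W(36, 2) = 36 + 1 = 37

A 2-term AP is any pair of integers, so a monochromatic 2-AP exists iff some colour is used at least twice. With 36 colours, the colouring i ↦ i on {1, ..., 36} uses each colour once, avoiding any monochromatic pair, so W(36, 2) > 36. For {1, ..., 37}, pigeonhole forces two integers of the same colour, which form a monochromatic 2-AP. Hence W(36, 2) = 37.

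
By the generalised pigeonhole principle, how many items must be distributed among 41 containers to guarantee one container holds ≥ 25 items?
n = (25 − 1)·41 + 1 = 985

By the generalised pigeonhole principle, to guarantee some box contains ≥ r objects we need more than (r − 1) · k objects total. Threshold: n = (r − 1) · k + 1. With r = 25 and k = 41: n = 24 · 41 + 1 = 984 + 1 = 985. For n = 984 = 24 · 41, we can put exactly 24 objects in every box, avoiding 25 in any single one — so 985 is tight.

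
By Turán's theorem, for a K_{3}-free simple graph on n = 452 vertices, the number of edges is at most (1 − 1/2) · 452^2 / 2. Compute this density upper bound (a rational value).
Turán density bound = (1/2) · 452^2/2 = 51076

Turán's theorem: ex(n, K_{r+1}) is achieved by the complete r-partite Turán graph T(n, r) with parts as balanced as possible, and is at most (1 − 1/r) · n^2/2. For r = 2, n = 452: the density bound is (1/2) · 204304/2 = 51076. Since 2 ∣ 452, the Turán graph T(452, 2) has parts of equal size 226, and its edge count e(T(452, 2)) = 51076 attains the density bound exactly.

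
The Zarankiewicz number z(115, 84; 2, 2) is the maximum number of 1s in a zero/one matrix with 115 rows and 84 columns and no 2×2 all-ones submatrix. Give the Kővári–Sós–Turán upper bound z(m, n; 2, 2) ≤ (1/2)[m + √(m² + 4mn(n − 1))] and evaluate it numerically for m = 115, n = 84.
z(115, 84; 2, 2) ≤ (1/2)[115 + √(115² + 4·115·84·83)] = (1/2)[115 + √3220345] = 954.766

Kővári–Sós–Turán: let r_1, ..., r_115 be the row sums and z = Σ r_i the total number of 1s. Each pair of columns can share at most one row with both entries 1 (else a 2×2 all-ones block appears), so Σ_i C(r_i, 2) ≤ C(84, 2) = 3486. By convexity Σ_i C(r_i, 2) ≥ 115·C(z/115, 2) = z(z − 115)/(2·115), giving z² − 115z − 115·84·83 ≤ 0 and hence z ≤ (1/2)[115 + √(13225 + 4·801780)] = (1/2)[115 + √3220345] ≈ (1/2)(115 + 1794.532) = 954.766.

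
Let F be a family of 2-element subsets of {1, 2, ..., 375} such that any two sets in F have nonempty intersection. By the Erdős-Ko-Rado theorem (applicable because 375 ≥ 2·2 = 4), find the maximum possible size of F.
max |F| = C(374, 1) = 374

Erdős-Ko-Rado (1961): when n ≥ 2k, max |F| = C(n−1, k−1). The bound is attained by the star {A : i ∈ A} for any fixed i ∈ [n]. Here C(375−1, 2−1) = C(374, 1) = 374.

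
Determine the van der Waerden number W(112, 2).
W(112, 2) = 112 + 1 = 113

A 2-term AP is any pair of integers, so a monochromatic 2-AP exists iff some colour is used at least twice. With 112 colours, the colouring i ↦ i on {1, ..., 112} uses each colour once, avoiding any monochromatic pair, so W(112, 2) > 112. For {1, ..., 113}, pigeonhole forces two integers of the same colour, which form a monochromatic 2-AP. Hence W(112, 2) = 113.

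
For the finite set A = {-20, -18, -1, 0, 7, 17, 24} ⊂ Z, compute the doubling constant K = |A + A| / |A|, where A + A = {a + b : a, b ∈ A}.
K = |A + A| / |A| = 25/7

Enumerate A + A = {a + b : a, b ∈ A}. With |A| = 7, there are |A|^2 = 49 ordered sum pairs; collecting distinct values, A + A = {-40, -38, -36, -21, -20, -19, -18, -13, -11, -3, -2, -1, 0, 4, 6, 7, 14, 16, 17, 23, 24, 31, 34, 41, 48}, so |A + A| = 25. Thus K = 25/7. For comparison, the minimum possible |A + A| over all 7-element sets is 2·7 − 1 = 13 (so min K = 13/7), attained only by arithmetic progressions.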